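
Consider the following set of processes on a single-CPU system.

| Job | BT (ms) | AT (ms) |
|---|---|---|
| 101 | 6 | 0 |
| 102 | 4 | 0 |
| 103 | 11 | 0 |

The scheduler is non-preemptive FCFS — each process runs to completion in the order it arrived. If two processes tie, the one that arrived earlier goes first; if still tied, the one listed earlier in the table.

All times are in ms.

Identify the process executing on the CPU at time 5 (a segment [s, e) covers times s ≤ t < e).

101

Schedule: | 101 0-6 | 102 6-10 | 103 10-21 |
Completion: 101=6  102=10  103=21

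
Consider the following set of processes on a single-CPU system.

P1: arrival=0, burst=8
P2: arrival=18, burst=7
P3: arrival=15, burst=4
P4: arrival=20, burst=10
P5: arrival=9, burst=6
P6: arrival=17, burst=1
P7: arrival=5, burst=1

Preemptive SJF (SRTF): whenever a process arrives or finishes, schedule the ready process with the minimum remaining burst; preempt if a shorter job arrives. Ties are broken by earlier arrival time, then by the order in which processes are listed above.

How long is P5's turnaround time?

Schedule: | P1 0-5 | P7 5-6 | P1 6-9 | P5 9-15 | P3 15-17 | P6 17-18 | P3 18-20 | P2 20-27 | P4 27-37 |
Completion: P1=9  P2=27  P3=20  P4=37  P5=15  P6=18  P7=6
Turnaround (C−A): P1=9  P2=9  P3=5  P4=17  P5=6  P6=1  P7=1
Turnaround(P5) = completion − arrival = 15 − 9 = 6

6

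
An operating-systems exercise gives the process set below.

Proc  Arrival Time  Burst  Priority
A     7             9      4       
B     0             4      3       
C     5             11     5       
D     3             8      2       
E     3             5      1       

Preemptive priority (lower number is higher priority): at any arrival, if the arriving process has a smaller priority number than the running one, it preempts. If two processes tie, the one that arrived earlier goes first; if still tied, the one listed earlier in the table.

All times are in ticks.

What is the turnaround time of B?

Timeline: | B 0-3 | E 3-8 | D 8-16 | B 16-17 | A 17-26 | C 26-37 |
Completion: A=26  B=17  C=37  D=16  E=8
Turnaround(B) = completion − arrival = 17 − 0 = 17

17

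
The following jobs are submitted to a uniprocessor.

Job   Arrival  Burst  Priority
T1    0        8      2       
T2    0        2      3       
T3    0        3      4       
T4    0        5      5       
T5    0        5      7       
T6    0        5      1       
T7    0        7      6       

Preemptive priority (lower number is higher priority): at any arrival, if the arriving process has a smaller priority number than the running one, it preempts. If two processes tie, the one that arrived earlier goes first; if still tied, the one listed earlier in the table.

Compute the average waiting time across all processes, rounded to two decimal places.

Gantt: | T6 0-5 | T1 5-13 | T2 13-15 | T3 15-18 | T4 18-23 | T7 23-30 | T5 30-35 |
Completion: T1=13  T2=15  T3=18  T4=23  T5=35  T6=5  T7=30
Turnaround (C−A): T1=13  T2=15  T3=18  T4=23  T5=35  T6=5  T7=30
Waiting times: T1=5, T2=13, T3=15, T4=18, T5=30, T6=0, T7=23
Average waiting = (5+13+15+18+30+0+23) / 7 = 104/7 = 14.86

14.86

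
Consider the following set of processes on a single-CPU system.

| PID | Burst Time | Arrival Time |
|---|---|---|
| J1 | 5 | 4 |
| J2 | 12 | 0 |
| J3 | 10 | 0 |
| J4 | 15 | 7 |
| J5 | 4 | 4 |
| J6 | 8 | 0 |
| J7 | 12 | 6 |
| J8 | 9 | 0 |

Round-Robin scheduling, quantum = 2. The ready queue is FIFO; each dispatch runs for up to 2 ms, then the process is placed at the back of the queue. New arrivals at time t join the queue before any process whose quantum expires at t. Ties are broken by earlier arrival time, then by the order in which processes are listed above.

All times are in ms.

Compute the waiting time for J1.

34

Timeline: | J2 0-2 | J3 2-4 | J6 4-6 | J8 6-8 | J2 8-10 | J1 10-12 | J5 12-14 | J3 14-16 | J7 16-18 | J6 18-20 | J4 20-22 | J8 22-24 | J2 24-26 | J1 26-28 | J5 28-30 | J3 30-32 | J7 32-34 | J6 34-36 | J4 36-38 | J8 38-40 | J2 40-42 | J1 42-43 | J3 43-45 | J7 45-47 | J6 47-49 | J4 49-51 | J8 51-53 | J2 53-55 | J3 55-57 | J7 57-59 | J4 59-61 | J8 61-62 | J2 62-64 | J7 64-66 | J4 66-68 | J7 68-70 | J4 70-75 |
Completion: J1=43  J2=64  J3=57  J4=75  J5=30  J6=49  J7=70  J8=62
Turnaround (C−A): J1=39  J2=64  J3=57  J4=68  J5=26  J6=49  J7=64  J8=62
Waiting(J1) = turnaround − burst = 39 − 5 = 34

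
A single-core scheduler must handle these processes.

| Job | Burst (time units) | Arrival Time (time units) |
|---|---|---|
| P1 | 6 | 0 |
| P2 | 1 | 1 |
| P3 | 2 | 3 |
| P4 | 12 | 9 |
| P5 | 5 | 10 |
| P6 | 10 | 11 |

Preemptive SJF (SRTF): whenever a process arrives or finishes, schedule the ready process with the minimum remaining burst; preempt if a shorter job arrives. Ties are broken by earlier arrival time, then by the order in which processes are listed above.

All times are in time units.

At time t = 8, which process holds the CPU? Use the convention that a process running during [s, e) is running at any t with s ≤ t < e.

P1

Schedule: | P1 0-1 | P2 1-2 | P1 2-3 | P3 3-5 | P1 5-9 | P4 9-10 | P5 10-15 | P6 15-25 | P4 25-36 |
Completion: P1=9  P2=2  P3=5  P4=36  P5=15  P6=25
Turnaround (C−A): P1=9  P2=1  P3=2  P4=27  P5=5  P6=14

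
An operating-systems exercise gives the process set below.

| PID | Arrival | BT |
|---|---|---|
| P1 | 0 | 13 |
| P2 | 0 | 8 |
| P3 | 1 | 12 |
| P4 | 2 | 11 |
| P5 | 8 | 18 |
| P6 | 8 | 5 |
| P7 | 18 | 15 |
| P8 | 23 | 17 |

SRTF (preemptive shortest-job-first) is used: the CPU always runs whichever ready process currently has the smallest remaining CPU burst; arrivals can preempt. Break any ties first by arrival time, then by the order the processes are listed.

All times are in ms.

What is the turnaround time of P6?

5

Gantt: | P2 0-8 | P6 8-13 | P4 13-24 | P3 24-36 | P1 36-49 | P7 49-64 | P8 64-81 | P5 81-99 |
Completion: P1=49  P2=8  P3=36  P4=24  P5=99  P6=13  P7=64  P8=81
Turnaround(P6) = completion − arrival = 13 − 8 = 5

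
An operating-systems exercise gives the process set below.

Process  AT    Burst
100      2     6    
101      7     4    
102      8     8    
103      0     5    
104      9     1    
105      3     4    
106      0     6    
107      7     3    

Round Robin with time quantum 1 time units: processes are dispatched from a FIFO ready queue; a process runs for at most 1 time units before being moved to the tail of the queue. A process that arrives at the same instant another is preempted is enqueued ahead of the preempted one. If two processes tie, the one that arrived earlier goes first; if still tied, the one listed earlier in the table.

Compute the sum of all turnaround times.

184

Timeline: | 103 0-1 | 106 1-2 | 103 2-3 | 100 3-4 | 106 4-5 | 105 5-6 | 103 6-7 | 100 7-8 | 106 8-9 | 105 9-10 | 101 10-11 | 107 11-12 | 103 12-13 | 102 13-14 | 100 14-15 | 104 15-16 | 106 16-17 | 105 17-18 | 101 18-19 | 107 19-20 | 103 20-21 | 102 21-22 | 100 22-23 | 106 23-24 | 105 24-25 | 101 25-26 | 107 26-27 | 102 27-28 | 100 28-29 | 106 29-30 | 101 30-31 | 102 31-32 | 100 32-33 | 102 33-37 |
Completion: 100=33  101=31  102=37  103=21  104=16  105=25  106=30  107=27
Turnaround (C−A): 100=31  101=24  102=29  103=21  104=7  105=22  106=30  107=20
Turnaround = completion − arrival: 100=31, 101=24, 102=29, 103=21, 104=7, 105=22, 106=30, 107=20
Total turnaround = 31 + 24 + 29 + 21 + 7 + 22 + 30 + 20 = 184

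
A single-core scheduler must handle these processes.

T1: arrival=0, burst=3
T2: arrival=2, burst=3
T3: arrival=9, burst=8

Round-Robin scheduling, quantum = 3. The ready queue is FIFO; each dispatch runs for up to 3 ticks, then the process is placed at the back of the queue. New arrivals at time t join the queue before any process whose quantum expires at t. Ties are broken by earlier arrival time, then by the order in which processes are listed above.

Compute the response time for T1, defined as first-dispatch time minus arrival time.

Timeline: | T1 0-3 | T2 3-6 | idle 6-9 | T3 9-17 |
Completion: T1=3  T2=6  T3=17
Turnaround (C−A): T1=3  T2=4  T3=8
Response(T1) = first start − arrival = 0 − 0 = 0

0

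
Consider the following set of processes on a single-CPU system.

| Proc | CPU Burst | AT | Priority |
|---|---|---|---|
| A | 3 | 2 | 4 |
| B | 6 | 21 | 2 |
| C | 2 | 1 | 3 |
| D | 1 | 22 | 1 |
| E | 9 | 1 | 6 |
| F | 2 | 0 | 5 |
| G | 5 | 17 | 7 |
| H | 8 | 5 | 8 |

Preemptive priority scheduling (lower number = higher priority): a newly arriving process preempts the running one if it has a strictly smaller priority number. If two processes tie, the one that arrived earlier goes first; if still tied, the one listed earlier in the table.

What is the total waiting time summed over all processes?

Gantt: | F 0-1 | C 1-3 | A 3-6 | F 6-7 | E 7-16 | H 16-17 | G 17-21 | B 21-22 | D 22-23 | B 23-28 | G 28-29 | H 29-36 |
Completion: A=6  B=28  C=3  D=23  E=16  F=7  G=29  H=36
Turnaround (C−A): A=4  B=7  C=2  D=1  E=15  F=7  G=12  H=31
Waiting = turnaround − burst: A=1, B=1, C=0, D=0, E=6, F=5, G=7, H=23
Total waiting = 1 + 1 + 0 + 0 + 6 + 5 + 7 + 23 = 43

43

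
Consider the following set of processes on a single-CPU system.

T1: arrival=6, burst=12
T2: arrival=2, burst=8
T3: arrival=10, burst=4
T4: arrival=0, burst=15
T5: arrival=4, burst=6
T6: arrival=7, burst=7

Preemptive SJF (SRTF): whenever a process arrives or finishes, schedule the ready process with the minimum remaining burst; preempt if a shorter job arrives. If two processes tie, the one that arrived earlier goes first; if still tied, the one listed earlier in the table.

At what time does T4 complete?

Schedule: | T4 0-2 | T2 2-10 | T3 10-14 | T5 14-20 | T6 20-27 | T1 27-39 | T4 39-52 |
Completion: T1=39  T2=10  T3=14  T4=52  T5=20  T6=27

52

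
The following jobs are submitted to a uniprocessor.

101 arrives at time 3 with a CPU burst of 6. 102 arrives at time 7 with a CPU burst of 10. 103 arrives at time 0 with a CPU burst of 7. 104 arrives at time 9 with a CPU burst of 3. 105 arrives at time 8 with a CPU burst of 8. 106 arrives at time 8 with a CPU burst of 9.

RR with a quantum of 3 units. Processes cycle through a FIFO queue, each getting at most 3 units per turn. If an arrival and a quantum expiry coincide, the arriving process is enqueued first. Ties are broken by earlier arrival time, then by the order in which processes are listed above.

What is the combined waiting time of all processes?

107

Timeline: | 103 0-3 | 101 3-6 | 103 6-9 | 101 9-12 | 102 12-15 | 105 15-18 | 106 18-21 | 104 21-24 | 103 24-25 | 102 25-28 | 105 28-31 | 106 31-34 | 102 34-37 | 105 37-39 | 106 39-42 | 102 42-43 |
Completion: 101=12  102=43  103=25  104=24  105=39  106=42
Turnaround (C−A): 101=9  102=36  103=25  104=15  105=31  106=34
Waiting = turnaround − burst: 101=3, 102=26, 103=18, 104=12, 105=23, 106=25
Total waiting = 3 + 26 + 18 + 12 + 23 + 25 = 107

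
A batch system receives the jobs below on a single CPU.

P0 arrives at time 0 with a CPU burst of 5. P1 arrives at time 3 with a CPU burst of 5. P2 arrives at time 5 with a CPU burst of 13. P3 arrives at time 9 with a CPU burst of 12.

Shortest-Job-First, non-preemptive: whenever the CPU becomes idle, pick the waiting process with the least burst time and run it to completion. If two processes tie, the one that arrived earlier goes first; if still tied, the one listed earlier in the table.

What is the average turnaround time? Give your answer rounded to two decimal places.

Gantt: | P0 0-5 | P1 5-10 | P3 10-22 | P2 22-35 |
Completion: P0=5  P1=10  P2=35  P3=22
Turnaround times: P0=5, P1=7, P2=30, P3=13
Average turnaround = (5+7+30+13) / 4 = 55/4 = 13.75

13.75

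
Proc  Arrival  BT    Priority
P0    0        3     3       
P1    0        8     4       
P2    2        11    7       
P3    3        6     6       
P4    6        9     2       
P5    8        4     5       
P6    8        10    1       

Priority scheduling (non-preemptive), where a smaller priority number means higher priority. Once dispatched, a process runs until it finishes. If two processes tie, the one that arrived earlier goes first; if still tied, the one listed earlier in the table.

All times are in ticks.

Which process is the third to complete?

P6

Gantt: | P0 0-3 | P1 3-11 | P6 11-21 | P4 21-30 | P5 30-34 | P3 34-40 | P2 40-51 |
Completion: P0=3  P1=11  P2=51  P3=40  P4=30  P5=34  P6=21
Finish order: P0 → P1 → P6 → P4 → P5 → P3 → P2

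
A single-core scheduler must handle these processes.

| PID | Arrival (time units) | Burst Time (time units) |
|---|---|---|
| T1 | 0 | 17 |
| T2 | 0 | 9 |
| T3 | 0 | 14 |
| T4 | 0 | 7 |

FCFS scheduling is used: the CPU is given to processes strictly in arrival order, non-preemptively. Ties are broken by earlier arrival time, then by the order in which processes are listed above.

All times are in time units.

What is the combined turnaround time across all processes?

130

Timeline: | T1 0-17 | T2 17-26 | T3 26-40 | T4 40-47 |
Completion: T1=17  T2=26  T3=40  T4=47
Turnaround (C−A): T1=17  T2=26  T3=40  T4=47
Turnaround = completion − arrival: T1=17, T2=26, T3=40, T4=47
Total turnaround = 17 + 26 + 40 + 47 = 130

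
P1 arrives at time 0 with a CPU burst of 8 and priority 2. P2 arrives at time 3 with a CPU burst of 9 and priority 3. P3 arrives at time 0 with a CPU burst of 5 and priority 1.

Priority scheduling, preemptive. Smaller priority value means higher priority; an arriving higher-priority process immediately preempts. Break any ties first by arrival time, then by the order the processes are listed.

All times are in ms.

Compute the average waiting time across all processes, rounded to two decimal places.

Schedule: | P3 0-5 | P1 5-13 | P2 13-22 |
Completion: P1=13  P2=22  P3=5
Waiting times: P1=5, P2=10, P3=0
Average waiting = (5+10+0) / 3 = 15/3 = 5.00

5.00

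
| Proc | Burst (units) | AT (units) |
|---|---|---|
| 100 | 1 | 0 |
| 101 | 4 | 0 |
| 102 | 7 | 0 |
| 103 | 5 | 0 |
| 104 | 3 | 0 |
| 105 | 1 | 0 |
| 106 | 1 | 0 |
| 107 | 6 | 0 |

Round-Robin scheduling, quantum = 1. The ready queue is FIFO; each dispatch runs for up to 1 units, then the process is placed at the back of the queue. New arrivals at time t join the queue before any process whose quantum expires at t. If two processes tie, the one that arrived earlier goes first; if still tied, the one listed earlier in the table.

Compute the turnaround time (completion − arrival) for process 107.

27

Gantt: | 100 0-1 | 101 1-2 | 102 2-3 | 103 3-4 | 104 4-5 | 105 5-6 | 106 6-7 | 107 7-8 | 101 8-9 | 102 9-10 | 103 10-11 | 104 11-12 | 107 12-13 | 101 13-14 | 102 14-15 | 103 15-16 | 104 16-17 | 107 17-18 | 101 18-19 | 102 19-20 | 103 20-21 | 107 21-22 | 102 22-23 | 103 23-24 | 107 24-25 | 102 25-26 | 107 26-27 | 102 27-28 |
Completion: 100=1  101=19  102=28  103=24  104=17  105=6  106=7  107=27
Turnaround(107) = completion − arrival = 27 − 0 = 27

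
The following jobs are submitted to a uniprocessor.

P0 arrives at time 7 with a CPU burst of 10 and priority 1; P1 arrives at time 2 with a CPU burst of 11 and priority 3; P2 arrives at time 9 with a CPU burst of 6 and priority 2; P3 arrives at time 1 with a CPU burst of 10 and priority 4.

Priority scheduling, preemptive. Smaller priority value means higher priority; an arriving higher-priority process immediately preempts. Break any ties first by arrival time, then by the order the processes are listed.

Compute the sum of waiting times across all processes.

51

Gantt: | idle 0-1 | P3 1-2 | P1 2-7 | P0 7-17 | P2 17-23 | P1 23-29 | P3 29-38 |
Completion: P0=17  P1=29  P2=23  P3=38
Waiting = turnaround − burst: P0=0, P1=16, P2=8, P3=27
Total waiting = 0 + 16 + 8 + 27 = 51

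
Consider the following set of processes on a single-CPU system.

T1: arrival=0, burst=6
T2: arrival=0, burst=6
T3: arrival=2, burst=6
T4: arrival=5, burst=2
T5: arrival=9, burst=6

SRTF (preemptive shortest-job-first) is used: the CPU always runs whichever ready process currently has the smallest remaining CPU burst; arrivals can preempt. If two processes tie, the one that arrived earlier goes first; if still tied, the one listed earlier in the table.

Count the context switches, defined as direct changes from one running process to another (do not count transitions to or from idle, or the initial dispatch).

Timeline: | T1 0-6 | T4 6-8 | T2 8-14 | T3 14-20 | T5 20-26 |
Completion: T1=6  T2=14  T3=20  T4=8  T5=26
Turnaround (C−A): T1=6  T2=14  T3=18  T4=3  T5=17

4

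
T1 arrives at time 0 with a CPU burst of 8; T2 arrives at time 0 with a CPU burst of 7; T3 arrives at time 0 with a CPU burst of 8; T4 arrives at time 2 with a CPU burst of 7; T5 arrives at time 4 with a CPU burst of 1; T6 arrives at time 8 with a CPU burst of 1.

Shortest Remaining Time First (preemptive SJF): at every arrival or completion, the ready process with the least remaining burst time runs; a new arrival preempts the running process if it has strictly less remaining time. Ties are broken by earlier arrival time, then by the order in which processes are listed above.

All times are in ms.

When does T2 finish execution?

Schedule: | T2 0-4 | T5 4-5 | T2 5-8 | T6 8-9 | T4 9-16 | T1 16-24 | T3 24-32 |
Completion: T1=24  T2=8  T3=32  T4=16  T5=5  T6=9
Turnaround (C−A): T1=24  T2=8  T3=32  T4=14  T5=1  T6=1

8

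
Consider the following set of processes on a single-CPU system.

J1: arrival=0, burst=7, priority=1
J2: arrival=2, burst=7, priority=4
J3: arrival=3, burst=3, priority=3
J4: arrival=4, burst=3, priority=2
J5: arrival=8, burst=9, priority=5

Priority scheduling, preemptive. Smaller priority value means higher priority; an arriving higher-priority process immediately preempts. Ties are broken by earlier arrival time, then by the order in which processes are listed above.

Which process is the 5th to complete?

Gantt: | J1 0-7 | J4 7-10 | J3 10-13 | J2 13-20 | J5 20-29 |
Completion: J1=7  J2=20  J3=13  J4=10  J5=29
Turnaround (C−A): J1=7  J2=18  J3=10  J4=6  J5=21
Finish order: J1 → J4 → J3 → J2 → J5

J5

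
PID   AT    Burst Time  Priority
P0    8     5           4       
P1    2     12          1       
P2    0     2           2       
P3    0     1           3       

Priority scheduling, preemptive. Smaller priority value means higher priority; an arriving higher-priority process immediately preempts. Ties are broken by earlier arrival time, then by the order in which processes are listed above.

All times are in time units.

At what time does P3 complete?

15

Gantt: | P2 0-2 | P1 2-14 | P3 14-15 | P0 15-20 |
Completion: P0=20  P1=14  P2=2  P3=15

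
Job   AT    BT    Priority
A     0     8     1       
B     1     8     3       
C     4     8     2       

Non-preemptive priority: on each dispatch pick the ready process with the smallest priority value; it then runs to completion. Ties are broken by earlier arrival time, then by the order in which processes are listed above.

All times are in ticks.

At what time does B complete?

Schedule: | A 0-8 | C 8-16 | B 16-24 |
Completion: A=8  B=24  C=16
Turnaround (C−A): A=8  B=23  C=12

24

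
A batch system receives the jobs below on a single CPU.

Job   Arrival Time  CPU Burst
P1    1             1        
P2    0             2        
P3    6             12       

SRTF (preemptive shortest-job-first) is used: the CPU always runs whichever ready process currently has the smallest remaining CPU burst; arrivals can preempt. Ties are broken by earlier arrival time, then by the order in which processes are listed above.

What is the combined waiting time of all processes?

1

Timeline: | P2 0-2 | P1 2-3 | idle 3-6 | P3 6-18 |
Completion: P1=3  P2=2  P3=18
Turnaround (C−A): P1=2  P2=2  P3=12
Waiting = turnaround − burst: P1=1, P2=0, P3=0
Total waiting = 1 + 0 + 0 = 1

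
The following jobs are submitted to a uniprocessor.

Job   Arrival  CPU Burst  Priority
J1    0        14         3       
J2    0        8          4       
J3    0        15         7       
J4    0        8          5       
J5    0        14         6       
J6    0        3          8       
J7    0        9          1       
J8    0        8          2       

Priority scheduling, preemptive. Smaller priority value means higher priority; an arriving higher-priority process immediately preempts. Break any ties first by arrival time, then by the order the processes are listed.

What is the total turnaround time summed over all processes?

359

Timeline: | J7 0-9 | J8 9-17 | J1 17-31 | J2 31-39 | J4 39-47 | J5 47-61 | J3 61-76 | J6 76-79 |
Completion: J1=31  J2=39  J3=76  J4=47  J5=61  J6=79  J7=9  J8=17
Turnaround (C−A): J1=31  J2=39  J3=76  J4=47  J5=61  J6=79  J7=9  J8=17
Turnaround = completion − arrival: J1=31, J2=39, J3=76, J4=47, J5=61, J6=79, J7=9, J8=17
Total turnaround = 31 + 39 + 76 + 47 + 61 + 79 + 9 + 17 = 359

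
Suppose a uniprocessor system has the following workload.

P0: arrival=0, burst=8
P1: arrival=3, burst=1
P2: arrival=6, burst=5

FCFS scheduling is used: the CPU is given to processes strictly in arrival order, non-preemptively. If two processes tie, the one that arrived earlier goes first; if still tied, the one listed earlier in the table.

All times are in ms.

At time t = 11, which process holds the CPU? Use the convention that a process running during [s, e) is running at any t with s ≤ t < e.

Schedule: | P0 0-8 | P1 8-9 | P2 9-14 |
Completion: P0=8  P1=9  P2=14

P2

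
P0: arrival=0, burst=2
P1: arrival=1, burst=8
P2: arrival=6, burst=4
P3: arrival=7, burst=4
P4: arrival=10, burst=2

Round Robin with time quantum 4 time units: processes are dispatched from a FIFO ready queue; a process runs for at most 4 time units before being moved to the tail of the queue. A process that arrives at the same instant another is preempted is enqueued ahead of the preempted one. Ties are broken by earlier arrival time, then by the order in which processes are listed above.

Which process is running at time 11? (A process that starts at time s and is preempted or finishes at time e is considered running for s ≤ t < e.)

P1

Gantt: | P0 0-2 | P1 2-6 | P2 6-10 | P1 10-14 | P3 14-18 | P4 18-20 |
Completion: P0=2  P1=14  P2=10  P3=18  P4=20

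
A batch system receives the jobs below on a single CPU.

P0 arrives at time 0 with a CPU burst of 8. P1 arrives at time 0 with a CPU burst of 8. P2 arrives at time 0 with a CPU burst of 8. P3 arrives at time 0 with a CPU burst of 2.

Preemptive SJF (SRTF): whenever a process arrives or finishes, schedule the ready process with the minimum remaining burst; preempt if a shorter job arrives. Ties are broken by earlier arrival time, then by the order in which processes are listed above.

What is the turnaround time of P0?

Timeline: | P3 0-2 | P0 2-10 | P1 10-18 | P2 18-26 |
Completion: P0=10  P1=18  P2=26  P3=2
Turnaround(P0) = completion − arrival = 10 − 0 = 10

10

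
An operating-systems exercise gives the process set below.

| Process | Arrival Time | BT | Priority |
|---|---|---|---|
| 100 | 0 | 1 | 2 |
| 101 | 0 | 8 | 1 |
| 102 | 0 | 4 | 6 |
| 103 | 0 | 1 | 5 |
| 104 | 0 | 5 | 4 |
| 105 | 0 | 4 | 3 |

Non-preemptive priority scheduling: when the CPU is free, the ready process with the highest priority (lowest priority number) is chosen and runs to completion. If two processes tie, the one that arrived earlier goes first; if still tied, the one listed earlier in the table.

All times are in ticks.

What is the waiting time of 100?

Schedule: | 101 0-8 | 100 8-9 | 105 9-13 | 104 13-18 | 103 18-19 | 102 19-23 |
Completion: 100=9  101=8  102=23  103=19  104=18  105=13
Turnaround (C−A): 100=9  101=8  102=23  103=19  104=18  105=13
Waiting(100) = turnaround − burst = 9 − 1 = 8

8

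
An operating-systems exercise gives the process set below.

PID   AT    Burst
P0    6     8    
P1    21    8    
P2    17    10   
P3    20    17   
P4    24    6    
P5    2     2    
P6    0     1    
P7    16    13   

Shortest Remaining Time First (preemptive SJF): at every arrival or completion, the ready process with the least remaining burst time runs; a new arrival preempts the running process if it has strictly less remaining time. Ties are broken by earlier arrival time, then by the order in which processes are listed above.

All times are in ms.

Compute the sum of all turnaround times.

137

Timeline: | P6 0-1 | idle 1-2 | P5 2-4 | idle 4-6 | P0 6-14 | idle 14-16 | P7 16-17 | P2 17-27 | P4 27-33 | P1 33-41 | P7 41-53 | P3 53-70 |
Completion: P0=14  P1=41  P2=27  P3=70  P4=33  P5=4  P6=1  P7=53
Turnaround (C−A): P0=8  P1=20  P2=10  P3=50  P4=9  P5=2  P6=1  P7=37
Turnaround = completion − arrival: P0=8, P1=20, P2=10, P3=50, P4=9, P5=2, P6=1, P7=37
Total turnaround = 8 + 20 + 10 + 50 + 9 + 2 + 1 + 37 = 137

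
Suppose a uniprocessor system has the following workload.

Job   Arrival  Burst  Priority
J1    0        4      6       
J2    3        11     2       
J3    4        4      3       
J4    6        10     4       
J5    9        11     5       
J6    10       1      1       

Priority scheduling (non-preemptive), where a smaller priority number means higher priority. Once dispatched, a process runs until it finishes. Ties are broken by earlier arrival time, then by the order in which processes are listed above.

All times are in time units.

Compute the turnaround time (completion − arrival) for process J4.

Schedule: | J1 0-4 | J2 4-15 | J6 15-16 | J3 16-20 | J4 20-30 | J5 30-41 |
Completion: J1=4  J2=15  J3=20  J4=30  J5=41  J6=16
Turnaround(J4) = completion − arrival = 30 − 6 = 24

24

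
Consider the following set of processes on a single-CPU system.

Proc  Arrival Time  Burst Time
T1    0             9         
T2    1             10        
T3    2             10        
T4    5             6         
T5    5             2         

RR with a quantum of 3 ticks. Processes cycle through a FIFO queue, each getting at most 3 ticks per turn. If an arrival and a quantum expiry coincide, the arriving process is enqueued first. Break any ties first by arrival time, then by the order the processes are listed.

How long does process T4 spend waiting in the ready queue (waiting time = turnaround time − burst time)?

Schedule: | T1 0-3 | T2 3-6 | T3 6-9 | T1 9-12 | T4 12-15 | T5 15-17 | T2 17-20 | T3 20-23 | T1 23-26 | T4 26-29 | T2 29-32 | T3 32-35 | T2 35-36 | T3 36-37 |
Completion: T1=26  T2=36  T3=37  T4=29  T5=17
Turnaround (C−A): T1=26  T2=35  T3=35  T4=24  T5=12
Waiting(T4) = turnaround − burst = 24 − 6 = 18

18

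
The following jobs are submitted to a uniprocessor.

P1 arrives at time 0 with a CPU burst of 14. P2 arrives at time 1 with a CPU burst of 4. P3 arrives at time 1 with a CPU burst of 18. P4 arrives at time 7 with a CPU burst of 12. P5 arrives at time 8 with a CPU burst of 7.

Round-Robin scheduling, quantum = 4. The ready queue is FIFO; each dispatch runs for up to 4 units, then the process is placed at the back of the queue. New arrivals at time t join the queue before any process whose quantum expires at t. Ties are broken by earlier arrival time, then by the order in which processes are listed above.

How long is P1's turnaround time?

Gantt: | P1 0-4 | P2 4-8 | P3 8-12 | P1 12-16 | P4 16-20 | P5 20-24 | P3 24-28 | P1 28-32 | P4 32-36 | P5 36-39 | P3 39-43 | P1 43-45 | P4 45-49 | P3 49-55 |
Completion: P1=45  P2=8  P3=55  P4=49  P5=39
Turnaround(P1) = completion − arrival = 45 − 0 = 45

45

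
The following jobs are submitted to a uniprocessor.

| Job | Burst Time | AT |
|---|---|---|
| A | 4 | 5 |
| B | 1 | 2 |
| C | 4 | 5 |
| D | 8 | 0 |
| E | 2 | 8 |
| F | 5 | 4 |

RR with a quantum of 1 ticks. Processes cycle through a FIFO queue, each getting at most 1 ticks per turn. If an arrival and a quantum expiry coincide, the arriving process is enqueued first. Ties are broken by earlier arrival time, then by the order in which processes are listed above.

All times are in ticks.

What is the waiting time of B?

0

Gantt: | D 0-2 | B 2-3 | D 3-4 | F 4-5 | D 5-6 | A 6-7 | C 7-8 | F 8-9 | D 9-10 | A 10-11 | E 11-12 | C 12-13 | F 13-14 | D 14-15 | A 15-16 | E 16-17 | C 17-18 | F 18-19 | D 19-20 | A 20-21 | C 21-22 | F 22-23 | D 23-24 |
Completion: A=21  B=3  C=22  D=24  E=17  F=23
Turnaround (C−A): A=16  B=1  C=17  D=24  E=9  F=19
Waiting(B) = turnaround − burst = 1 − 1 = 0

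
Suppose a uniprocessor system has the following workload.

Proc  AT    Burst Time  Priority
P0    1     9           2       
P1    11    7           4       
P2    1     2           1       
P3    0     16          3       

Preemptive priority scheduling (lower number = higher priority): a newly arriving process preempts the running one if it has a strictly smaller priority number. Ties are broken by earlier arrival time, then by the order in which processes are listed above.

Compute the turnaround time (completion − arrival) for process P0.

Timeline: | P3 0-1 | P2 1-3 | P0 3-12 | P3 12-27 | P1 27-34 |
Completion: P0=12  P1=34  P2=3  P3=27
Turnaround(P0) = completion − arrival = 12 − 1 = 11

11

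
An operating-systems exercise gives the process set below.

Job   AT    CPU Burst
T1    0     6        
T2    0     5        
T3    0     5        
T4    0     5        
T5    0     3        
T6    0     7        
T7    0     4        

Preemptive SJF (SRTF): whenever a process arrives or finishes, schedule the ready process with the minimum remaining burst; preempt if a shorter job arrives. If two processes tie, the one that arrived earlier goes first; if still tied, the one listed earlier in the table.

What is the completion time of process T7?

7

Timeline: | T5 0-3 | T7 3-7 | T2 7-12 | T3 12-17 | T4 17-22 | T1 22-28 | T6 28-35 |
Completion: T1=28  T2=12  T3=17  T4=22  T5=3  T6=35  T7=7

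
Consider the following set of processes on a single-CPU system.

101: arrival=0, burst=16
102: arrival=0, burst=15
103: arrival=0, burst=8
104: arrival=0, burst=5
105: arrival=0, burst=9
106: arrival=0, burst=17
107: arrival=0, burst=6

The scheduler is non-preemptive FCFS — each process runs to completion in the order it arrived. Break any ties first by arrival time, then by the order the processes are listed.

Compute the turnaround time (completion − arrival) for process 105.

Timeline: | 101 0-16 | 102 16-31 | 103 31-39 | 104 39-44 | 105 44-53 | 106 53-70 | 107 70-76 |
Completion: 101=16  102=31  103=39  104=44  105=53  106=70  107=76
Turnaround (C−A): 101=16  102=31  103=39  104=44  105=53  106=70  107=76
Turnaround(105) = completion − arrival = 53 − 0 = 53

53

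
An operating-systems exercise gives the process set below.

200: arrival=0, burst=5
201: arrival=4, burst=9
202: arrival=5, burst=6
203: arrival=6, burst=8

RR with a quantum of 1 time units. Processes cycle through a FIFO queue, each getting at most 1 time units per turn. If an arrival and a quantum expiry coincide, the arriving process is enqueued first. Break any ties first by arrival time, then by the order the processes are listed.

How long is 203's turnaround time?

Timeline: | 200 0-4 | 201 4-5 | 200 5-6 | 202 6-7 | 201 7-8 | 203 8-9 | 202 9-10 | 201 10-11 | 203 11-12 | 202 12-13 | 201 13-14 | 203 14-15 | 202 15-16 | 201 16-17 | 203 17-18 | 202 18-19 | 201 19-20 | 203 20-21 | 202 21-22 | 201 22-23 | 203 23-24 | 201 24-25 | 203 25-26 | 201 26-27 | 203 27-28 |
Completion: 200=6  201=27  202=22  203=28
Turnaround (C−A): 200=6  201=23  202=17  203=22
Turnaround(203) = completion − arrival = 28 − 6 = 22

22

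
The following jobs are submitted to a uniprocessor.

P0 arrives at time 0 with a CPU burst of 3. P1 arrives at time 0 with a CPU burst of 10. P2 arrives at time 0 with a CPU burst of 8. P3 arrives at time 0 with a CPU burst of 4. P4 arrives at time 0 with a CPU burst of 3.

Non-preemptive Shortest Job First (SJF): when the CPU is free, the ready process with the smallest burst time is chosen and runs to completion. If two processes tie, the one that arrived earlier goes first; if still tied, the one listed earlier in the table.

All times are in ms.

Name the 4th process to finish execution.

P2

Gantt: | P0 0-3 | P4 3-6 | P3 6-10 | P2 10-18 | P1 18-28 |
Completion: P0=3  P1=28  P2=18  P3=10  P4=6
Turnaround (C−A): P0=3  P1=28  P2=18  P3=10  P4=6
Finish order: P0 → P4 → P3 → P2 → P1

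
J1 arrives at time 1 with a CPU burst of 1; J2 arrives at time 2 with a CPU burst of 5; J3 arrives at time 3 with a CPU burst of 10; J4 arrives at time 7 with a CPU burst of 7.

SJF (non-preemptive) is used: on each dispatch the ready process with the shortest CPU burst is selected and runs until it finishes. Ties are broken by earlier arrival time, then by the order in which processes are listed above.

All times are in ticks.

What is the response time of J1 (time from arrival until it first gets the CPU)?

Gantt: | idle 0-1 | J1 1-2 | J2 2-7 | J4 7-14 | J3 14-24 |
Completion: J1=2  J2=7  J3=24  J4=14
Turnaround (C−A): J1=1  J2=5  J3=21  J4=7
Response(J1) = first start − arrival = 1 − 1 = 0

0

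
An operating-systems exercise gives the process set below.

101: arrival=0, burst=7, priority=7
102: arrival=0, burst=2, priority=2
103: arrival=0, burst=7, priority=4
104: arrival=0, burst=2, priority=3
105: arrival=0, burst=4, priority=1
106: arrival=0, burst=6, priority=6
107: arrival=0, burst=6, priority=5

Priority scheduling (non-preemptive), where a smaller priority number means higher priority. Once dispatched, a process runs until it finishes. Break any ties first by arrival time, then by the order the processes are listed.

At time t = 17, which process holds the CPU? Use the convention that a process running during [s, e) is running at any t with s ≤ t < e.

Schedule: | 105 0-4 | 102 4-6 | 104 6-8 | 103 8-15 | 107 15-21 | 106 21-27 | 101 27-34 |
Completion: 101=34  102=6  103=15  104=8  105=4  106=27  107=21
Turnaround (C−A): 101=34  102=6  103=15  104=8  105=4  106=27  107=21

107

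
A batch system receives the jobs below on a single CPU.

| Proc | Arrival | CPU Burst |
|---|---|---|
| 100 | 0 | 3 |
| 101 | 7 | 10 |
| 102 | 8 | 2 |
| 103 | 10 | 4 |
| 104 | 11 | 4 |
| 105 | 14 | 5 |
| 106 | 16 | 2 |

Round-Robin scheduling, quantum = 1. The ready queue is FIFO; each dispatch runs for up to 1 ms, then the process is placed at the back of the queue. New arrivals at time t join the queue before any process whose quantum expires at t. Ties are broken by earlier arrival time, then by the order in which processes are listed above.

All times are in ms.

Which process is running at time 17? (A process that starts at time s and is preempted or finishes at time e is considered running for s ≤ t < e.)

Gantt: | 100 0-3 | idle 3-7 | 101 7-8 | 102 8-9 | 101 9-10 | 102 10-11 | 103 11-12 | 101 12-13 | 104 13-14 | 103 14-15 | 101 15-16 | 105 16-17 | 104 17-18 | 103 18-19 | 106 19-20 | 101 20-21 | 105 21-22 | 104 22-23 | 103 23-24 | 106 24-25 | 101 25-26 | 105 26-27 | 104 27-28 | 101 28-29 | 105 29-30 | 101 30-31 | 105 31-32 | 101 32-34 |
Completion: 100=3  101=34  102=11  103=24  104=28  105=32  106=25

104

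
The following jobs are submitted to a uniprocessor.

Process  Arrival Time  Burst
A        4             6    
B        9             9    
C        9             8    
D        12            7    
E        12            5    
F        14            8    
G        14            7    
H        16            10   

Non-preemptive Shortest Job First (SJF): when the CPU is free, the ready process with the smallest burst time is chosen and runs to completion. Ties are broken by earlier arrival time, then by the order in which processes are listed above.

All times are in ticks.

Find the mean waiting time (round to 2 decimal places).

Schedule: | idle 0-4 | A 4-10 | C 10-18 | E 18-23 | D 23-30 | G 30-37 | F 37-45 | B 45-54 | H 54-64 |
Completion: A=10  B=54  C=18  D=30  E=23  F=45  G=37  H=64
Turnaround (C−A): A=6  B=45  C=9  D=18  E=11  F=31  G=23  H=48
Waiting times: A=0, B=36, C=1, D=11, E=6, F=23, G=16, H=38
Average waiting = (0+36+1+11+6+23+16+38) / 8 = 131/8 = 16.38

16.38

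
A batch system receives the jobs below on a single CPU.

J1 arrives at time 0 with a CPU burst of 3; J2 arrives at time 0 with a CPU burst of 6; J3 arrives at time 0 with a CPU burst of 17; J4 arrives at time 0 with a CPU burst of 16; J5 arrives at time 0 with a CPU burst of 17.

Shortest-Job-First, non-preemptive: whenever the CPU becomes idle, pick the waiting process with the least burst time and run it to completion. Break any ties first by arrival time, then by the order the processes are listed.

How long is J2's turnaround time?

9

Gantt: | J1 0-3 | J2 3-9 | J4 9-25 | J3 25-42 | J5 42-59 |
Completion: J1=3  J2=9  J3=42  J4=25  J5=59
Turnaround(J2) = completion − arrival = 9 − 0 = 9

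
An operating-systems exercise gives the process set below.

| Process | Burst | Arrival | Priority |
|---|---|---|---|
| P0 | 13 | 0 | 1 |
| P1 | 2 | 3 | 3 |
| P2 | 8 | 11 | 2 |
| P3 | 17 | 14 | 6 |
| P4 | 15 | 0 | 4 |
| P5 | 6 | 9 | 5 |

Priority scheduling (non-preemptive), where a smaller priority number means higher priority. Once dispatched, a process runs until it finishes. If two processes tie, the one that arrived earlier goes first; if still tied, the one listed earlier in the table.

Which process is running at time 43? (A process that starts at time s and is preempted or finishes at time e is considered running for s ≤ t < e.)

Timeline: | P0 0-13 | P2 13-21 | P1 21-23 | P4 23-38 | P5 38-44 | P3 44-61 |
Completion: P0=13  P1=23  P2=21  P3=61  P4=38  P5=44

P5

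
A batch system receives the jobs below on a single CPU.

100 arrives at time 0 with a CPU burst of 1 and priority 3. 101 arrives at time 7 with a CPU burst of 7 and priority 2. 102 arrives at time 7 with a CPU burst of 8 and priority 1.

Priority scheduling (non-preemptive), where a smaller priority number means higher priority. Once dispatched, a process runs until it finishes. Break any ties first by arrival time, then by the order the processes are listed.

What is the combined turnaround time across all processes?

24

Gantt: | 100 0-1 | idle 1-7 | 102 7-15 | 101 15-22 |
Completion: 100=1  101=22  102=15
Turnaround (C−A): 100=1  101=15  102=8
Turnaround = completion − arrival: 100=1, 101=15, 102=8
Total turnaround = 1 + 15 + 8 = 24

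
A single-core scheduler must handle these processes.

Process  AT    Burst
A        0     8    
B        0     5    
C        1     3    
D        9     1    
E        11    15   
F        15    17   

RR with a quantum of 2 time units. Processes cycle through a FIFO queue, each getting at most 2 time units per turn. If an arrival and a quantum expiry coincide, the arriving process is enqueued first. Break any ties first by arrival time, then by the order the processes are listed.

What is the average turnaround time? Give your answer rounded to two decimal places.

19.67

Schedule: | A 0-2 | B 2-4 | C 4-6 | A 6-8 | B 8-10 | C 10-11 | A 11-13 | D 13-14 | B 14-15 | E 15-17 | A 17-19 | F 19-21 | E 21-23 | F 23-25 | E 25-27 | F 27-29 | E 29-31 | F 31-33 | E 33-35 | F 35-37 | E 37-39 | F 39-41 | E 41-43 | F 43-45 | E 45-46 | F 46-49 |
Completion: A=19  B=15  C=11  D=14  E=46  F=49
Turnaround times: A=19, B=15, C=10, D=5, E=35, F=34
Average turnaround = (19+15+10+5+35+34) / 6 = 118/6 = 19.67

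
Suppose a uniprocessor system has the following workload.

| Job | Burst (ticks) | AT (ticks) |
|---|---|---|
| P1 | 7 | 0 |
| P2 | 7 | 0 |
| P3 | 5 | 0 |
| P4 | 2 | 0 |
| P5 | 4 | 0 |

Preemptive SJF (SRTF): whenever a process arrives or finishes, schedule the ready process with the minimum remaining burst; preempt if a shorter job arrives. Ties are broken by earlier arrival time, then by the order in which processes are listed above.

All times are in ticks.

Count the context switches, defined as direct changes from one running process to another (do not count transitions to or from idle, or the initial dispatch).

4

Gantt: | P4 0-2 | P5 2-6 | P3 6-11 | P1 11-18 | P2 18-25 |
Completion: P1=18  P2=25  P3=11  P4=2  P5=6
Turnaround (C−A): P1=18  P2=25  P3=11  P4=2  P5=6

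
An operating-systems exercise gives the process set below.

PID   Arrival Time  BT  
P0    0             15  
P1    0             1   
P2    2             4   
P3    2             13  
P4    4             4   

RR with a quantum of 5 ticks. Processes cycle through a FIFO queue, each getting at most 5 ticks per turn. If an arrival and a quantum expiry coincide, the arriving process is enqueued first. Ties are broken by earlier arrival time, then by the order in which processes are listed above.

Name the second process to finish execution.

P2

Timeline: | P0 0-5 | P1 5-6 | P2 6-10 | P3 10-15 | P4 15-19 | P0 19-24 | P3 24-29 | P0 29-34 | P3 34-37 |
Completion: P0=34  P1=6  P2=10  P3=37  P4=19
Turnaround (C−A): P0=34  P1=6  P2=8  P3=35  P4=15
Finish order: P1 → P2 → P4 → P0 → P3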